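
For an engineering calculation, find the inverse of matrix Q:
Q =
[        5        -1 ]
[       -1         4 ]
det(Q) = 19
Q⁻¹ =
[     4/19      1/19 ]
[     1/19      5/19 ]

For a 2×2 matrix Q = [[a, b], [c, d]] with det(Q) ≠ 0, Q⁻¹ = (1/det(Q)) * [[d, -b], [-c, a]].
det(Q) = (5)*(4) - (-1)*(-1) = 20 - 1 = 19.
Q⁻¹ = (1/19) * [[4, 1], [1, 5]].
Dividing each entry by 19 and reducing:
Q⁻¹ =
[     4/19      1/19 ]
[     1/19      5/19 ]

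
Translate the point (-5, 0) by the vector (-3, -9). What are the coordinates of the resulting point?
(-8, -9)

Translation by (-3, -9):
x' = -5 + -3 = -8
y' = 0 + -9 = -9
Homogeneous matrix: [[1, 0, -3], [0, 1, -9], [0, 0, 1]]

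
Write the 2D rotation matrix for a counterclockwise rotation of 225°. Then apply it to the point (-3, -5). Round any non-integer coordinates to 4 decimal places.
R = [[-√2/2, √2/2], [-√2/2, -√2/2]]; R·(-3, -5) = (-1.4142, 5.6569)

Rotation matrix formula: R(θ) = [[cos θ, -sin θ], [sin θ, cos θ]]
For θ = 225°:
cos(225°) = -√2/2
sin(225°) = -√2/2
R = [[-√2/2, √2/2], [-√2/2, -√2/2]]
Apply to (-3, -5): [-√2/2·-3 + (√2/2)·-5, -√2/2·-3 + -√2/2·-5] = (-1.4142, 5.6569)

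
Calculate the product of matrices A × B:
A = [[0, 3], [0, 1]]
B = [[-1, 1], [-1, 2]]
[[-3, 6], [-1, 2]]

Matrix multiplication:
C[0][0] = 0×-1 + 3×-1 = -3
C[0][1] = 0×1 + 3×2 = 6
C[1][0] = 0×-1 + 1×-1 = -1
C[1][1] = 0×1 + 1×2 = 2
Result: [[-3, 6], [-1, 2]]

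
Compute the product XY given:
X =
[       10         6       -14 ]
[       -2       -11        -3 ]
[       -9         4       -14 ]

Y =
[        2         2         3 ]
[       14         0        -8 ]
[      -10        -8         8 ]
XY =
[      244       132      -130 ]
[     -128        20        58 ]
[      178        94      -171 ]

Matrix multiplication: (XY)[i][j] = sum over k of X[i][k] * Y[k][j].
  (XY)[0][0] = (10)*(2) + (6)*(14) + (-14)*(-10) = 244
  (XY)[0][1] = (10)*(2) + (6)*(0) + (-14)*(-8) = 132
  (XY)[0][2] = (10)*(3) + (6)*(-8) + (-14)*(8) = -130
  (XY)[1][0] = (-2)*(2) + (-11)*(14) + (-3)*(-10) = -128
  (XY)[1][1] = (-2)*(2) + (-11)*(0) + (-3)*(-8) = 20
  (XY)[1][2] = (-2)*(3) + (-11)*(-8) + (-3)*(8) = 58
  (XY)[2][0] = (-9)*(2) + (4)*(14) + (-14)*(-10) = 178
  (XY)[2][1] = (-9)*(2) + (4)*(0) + (-14)*(-8) = 94
  (XY)[2][2] = (-9)*(3) + (4)*(-8) + (-14)*(8) = -171
XY =
[      244       132      -130 ]
[     -128        20        58 ]
[      178        94      -171 ]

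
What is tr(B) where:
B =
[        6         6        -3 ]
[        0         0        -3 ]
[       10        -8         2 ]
tr(B) = 6 + 0 + 2 = 8

The trace of a square matrix is the sum of its diagonal entries.
Diagonal entries of B: B[0][0] = 6, B[1][1] = 0, B[2][2] = 2.
tr(B) = 6 + 0 + 2 = 8.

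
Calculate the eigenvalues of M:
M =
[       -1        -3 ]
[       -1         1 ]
λ = -2, 2

Solve det(M - λI) = 0. For a 2×2 matrix the characteristic equation is λ² - (trace)λ + det = 0.
trace(M) = a + d = -1 + 1 = 0.
det(M) = a*d - b*c = (-1)*(1) - (-3)*(-1) = -1 - 3 = -4.
Characteristic equation: λ² - (0)λ + (-4) = 0.
Discriminant = (0)² - 4*(-4) = 0 + 16 = 16.
λ = (0 ± √16) / 2 = (0 ± 4) / 2 = -2, 2.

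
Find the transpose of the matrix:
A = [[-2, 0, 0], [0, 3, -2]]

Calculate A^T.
[[-2, 0], [0, 3], [0, -2]]

The transpose sends entry (i,j) to (j,i); rows become columns.
Row 0 of A: [-2, 0, 0] -> column 0 of A^T.
Row 1 of A: [0, 3, -2] -> column 1 of A^T.
A^T = [[-2, 0], [0, 3], [0, -2]]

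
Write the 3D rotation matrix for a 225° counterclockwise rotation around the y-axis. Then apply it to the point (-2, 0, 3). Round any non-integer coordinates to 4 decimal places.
R = [[-√2/2, 0, -√2/2], [0, 1, 0], [√2/2, 0, -√2/2]]; R·(-2, 0, 3) = (-0.7071, 0.0000, -3.5355)

Rotation matrix for 225° around y-axis:
cos(225°) = -√2/2, sin(225°) = -√2/2
R = [[-√2/2, 0, -√2/2], [0, 1, 0], [√2/2, 0, -√2/2]]
Apply to (-2, 0, 3): R·[-2, 0, 3]ᵀ = (-0.7071, 0.0000, -3.5355)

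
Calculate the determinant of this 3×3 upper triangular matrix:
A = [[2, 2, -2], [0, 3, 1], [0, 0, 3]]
18

The determinant of a triangular matrix is the product of its diagonal entries (the off-diagonal entries above the diagonal do not affect it).
det(A) = (2) * (3) * (3) = 18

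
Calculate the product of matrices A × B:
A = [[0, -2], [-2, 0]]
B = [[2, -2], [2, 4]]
[[-4, -8], [-4, 4]]

Matrix multiplication:
C[0][0] = 0×2 + -2×2 = -4
C[0][1] = 0×-2 + -2×4 = -8
C[1][0] = -2×2 + 0×2 = -4
C[1][1] = -2×-2 + 0×4 = 4
Result: [[-4, -8], [-4, 4]]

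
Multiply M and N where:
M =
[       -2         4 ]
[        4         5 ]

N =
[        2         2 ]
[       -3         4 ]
MN =
[      -16        12 ]
[       -7        28 ]

Matrix multiplication: (MN)[i][j] = sum over k of M[i][k] * N[k][j].
  (MN)[0][0] = (-2)*(2) + (4)*(-3) = -16
  (MN)[0][1] = (-2)*(2) + (4)*(4) = 12
  (MN)[1][0] = (4)*(2) + (5)*(-3) = -7
  (MN)[1][1] = (4)*(2) + (5)*(4) = 28
MN =
[      -16        12 ]
[       -7        28 ]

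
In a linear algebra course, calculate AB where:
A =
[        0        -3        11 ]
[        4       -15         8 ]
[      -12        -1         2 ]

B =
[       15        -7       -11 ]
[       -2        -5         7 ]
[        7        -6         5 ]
AB =
[       83       -51        34 ]
[      146        -1      -109 ]
[     -164        77       135 ]

Matrix multiplication: (AB)[i][j] = sum over k of A[i][k] * B[k][j].
  (AB)[0][0] = (0)*(15) + (-3)*(-2) + (11)*(7) = 83
  (AB)[0][1] = (0)*(-7) + (-3)*(-5) + (11)*(-6) = -51
  (AB)[0][2] = (0)*(-11) + (-3)*(7) + (11)*(5) = 34
  (AB)[1][0] = (4)*(15) + (-15)*(-2) + (8)*(7) = 146
  (AB)[1][1] = (4)*(-7) + (-15)*(-5) + (8)*(-6) = -1
  (AB)[1][2] = (4)*(-11) + (-15)*(7) + (8)*(5) = -109
  (AB)[2][0] = (-12)*(15) + (-1)*(-2) + (2)*(7) = -164
  (AB)[2][1] = (-12)*(-7) + (-1)*(-5) + (2)*(-6) = 77
  (AB)[2][2] = (-12)*(-11) + (-1)*(7) + (2)*(5) = 135
AB =
[       83       -51        34 ]
[      146        -1      -109 ]
[     -164        77       135 ]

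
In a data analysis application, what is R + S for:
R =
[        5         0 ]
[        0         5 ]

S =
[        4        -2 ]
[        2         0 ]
R + S =
[        9        -2 ]
[        2         5 ]

Matrix addition is elementwise: (R+S)[i][j] = R[i][j] + S[i][j].
  (R+S)[0][0] = (5) + (4) = 9
  (R+S)[0][1] = (0) + (-2) = -2
  (R+S)[1][0] = (0) + (2) = 2
  (R+S)[1][1] = (5) + (0) = 5
R + S =
[        9        -2 ]
[        2         5 ]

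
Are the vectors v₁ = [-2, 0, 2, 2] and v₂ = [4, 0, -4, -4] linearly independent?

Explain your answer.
No, linearly dependent (v₂ = -2·v₁)

Check whether there is a scalar k with v₂ = k·v₁.
Comparing components, k = -2 satisfies -2·[-2, 0, 2, 2] = [4, 0, -4, -4].
Since v₂ is a scalar multiple of v₁, the two vectors are linearly dependent.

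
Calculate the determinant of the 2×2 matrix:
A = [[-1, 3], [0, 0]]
0

For A = [[a, b], [c, d]], det(A) = a*d - b*c.
det(A) = (-1)*(0) - (3)*(0) = 0 - 0 = 0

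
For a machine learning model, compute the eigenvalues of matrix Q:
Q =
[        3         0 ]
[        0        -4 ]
λ = -4, 3

Solve det(Q - λI) = 0. For a 2×2 matrix the characteristic equation is λ² - (trace)λ + det = 0.
trace(Q) = a + d = 3 - 4 = -1.
det(Q) = a*d - b*c = (3)*(-4) - (0)*(0) = -12 - 0 = -12.
Characteristic equation: λ² - (-1)λ + (-12) = 0.
Discriminant = (-1)² - 4*(-12) = 1 + 48 = 49.
λ = (-1 ± √49) / 2 = (-1 ± 7) / 2 = -4, 3.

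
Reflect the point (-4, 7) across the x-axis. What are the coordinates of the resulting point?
(-4, -7)

Reflection across x-axis: (-4, 7) → (-4, -7)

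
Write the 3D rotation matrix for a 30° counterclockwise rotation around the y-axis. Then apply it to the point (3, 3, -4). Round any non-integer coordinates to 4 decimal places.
R = [[√3/2, 0, 1/2], [0, 1, 0], [-1/2, 0, √3/2]]; R·(3, 3, -4) = (0.5981, 3.0000, -4.9641)

Rotation matrix for 30° around y-axis:
cos(30°) = √3/2, sin(30°) = 1/2
R = [[√3/2, 0, 1/2], [0, 1, 0], [-1/2, 0, √3/2]]
Apply to (3, 3, -4): R·[3, 3, -4]ᵀ = (0.5981, 3.0000, -4.9641)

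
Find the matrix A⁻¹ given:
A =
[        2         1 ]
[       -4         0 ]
det(A) = 4
A⁻¹ =
[        0      -1/4 ]
[        1       1/2 ]

For a 2×2 matrix A = [[a, b], [c, d]] with det(A) ≠ 0, A⁻¹ = (1/det(A)) * [[d, -b], [-c, a]].
det(A) = (2)*(0) - (1)*(-4) = 0 + 4 = 4.
A⁻¹ = (1/4) * [[0, -1], [4, 2]].
Dividing each entry by 4 and reducing:
A⁻¹ =
[        0      -1/4 ]
[        1       1/2 ]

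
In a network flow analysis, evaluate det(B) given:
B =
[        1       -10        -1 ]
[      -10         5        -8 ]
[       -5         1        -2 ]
det(B) = -217

Expand along row 0 (cofactor expansion): det(B) = a*(e*i - f*h) - b*(d*i - f*g) + c*(d*h - e*g), where the 3×3 is [[a, b, c], [d, e, f], [g, h, i]].
Minor M_00 = (5)*(-2) - (-8)*(1) = -10 + 8 = -2.
Minor M_01 = (-10)*(-2) - (-8)*(-5) = 20 - 40 = -20.
Minor M_02 = (-10)*(1) - (5)*(-5) = -10 + 25 = 15.
det(B) = (1)*(-2) - (-10)*(-20) + (-1)*(15) = -2 - 200 - 15 = -217.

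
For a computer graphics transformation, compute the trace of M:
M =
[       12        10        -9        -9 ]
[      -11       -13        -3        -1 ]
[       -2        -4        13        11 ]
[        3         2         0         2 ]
tr(M) = 12 - 13 + 13 + 2 = 14

The trace of a square matrix is the sum of its diagonal entries.
Diagonal entries of M: M[0][0] = 12, M[1][1] = -13, M[2][2] = 13, M[3][3] = 2.
tr(M) = 12 - 13 + 13 + 2 = 14.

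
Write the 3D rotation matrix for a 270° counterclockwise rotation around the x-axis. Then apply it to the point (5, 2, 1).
R = [[1, 0, 0], [0, 0, 1], [0, -1, 0]]; R·(5, 2, 1) = (5, 1, -2)

Rotation matrix for 270° around x-axis:
cos(270°) = 0, sin(270°) = -1
R = [[1, 0, 0], [0, 0, 1], [0, -1, 0]]
Apply to (5, 2, 1): R·[5, 2, 1]ᵀ = (5, 1, -2)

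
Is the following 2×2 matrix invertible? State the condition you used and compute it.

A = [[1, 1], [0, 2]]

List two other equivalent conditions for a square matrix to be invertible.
Yes, invertible; det(A) = 2 ≠ 0. Equivalent conditions: rank(A) = 2; Ax = 0 has only the trivial solution; 0 is not an eigenvalue; the columns of A are linearly independent.

To check invertibility, compute det(A).
The given matrix is triangular, so det(A) equals the product of its diagonal entries = 2 ≠ 0.
Since det(A) ≠ 0, A is invertible.
Equivalent conditions for a square matrix A to be invertible:
- rank(A) = 2 (full rank).
- The homogeneous system Ax = 0 has only the trivial solution x = 0.
- 0 is not an eigenvalue of A.
- The columns (equivalently rows) of A are linearly independent.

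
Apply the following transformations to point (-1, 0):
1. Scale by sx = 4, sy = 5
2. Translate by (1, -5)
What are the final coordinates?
(-3, -5)

Step 1: Scale (-1, 0) by (sx, sy) = (4, 5) → (-4, 0)
Step 2: Translate by (1, -5) → (-3, -5)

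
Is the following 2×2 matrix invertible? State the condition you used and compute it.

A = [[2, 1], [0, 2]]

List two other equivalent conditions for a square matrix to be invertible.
Yes, invertible; det(A) = 4 ≠ 0. Equivalent conditions: rank(A) = 2; Ax = 0 has only the trivial solution; 0 is not an eigenvalue; the columns of A are linearly independent.

To check invertibility, compute det(A).
The given matrix is triangular, so det(A) equals the product of its diagonal entries = 4 ≠ 0.
Since det(A) ≠ 0, A is invertible.
Equivalent conditions for a square matrix A to be invertible:
- rank(A) = 2 (full rank).
- The homogeneous system Ax = 0 has only the trivial solution x = 0.
- 0 is not an eigenvalue of A.
- The columns (equivalently rows) of A are linearly independent.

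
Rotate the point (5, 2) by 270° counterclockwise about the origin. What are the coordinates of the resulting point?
(2, -5)

Rotation matrix R(θ) = [[cos θ, -sin θ], [sin θ, cos θ]]; for θ = 270°:
R = [[0, 1], [-1, 0]]
Result: R × [5, 2]ᵀ = [0·5 + (1)·2, -1·5 + (0)·2]ᵀ = (2, -5)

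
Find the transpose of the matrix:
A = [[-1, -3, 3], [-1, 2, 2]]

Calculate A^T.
[[-1, -1], [-3, 2], [3, 2]]

The transpose sends entry (i,j) to (j,i); rows become columns.
Row 0 of A: [-1, -3, 3] -> column 0 of A^T.
Row 1 of A: [-1, 2, 2] -> column 1 of A^T.
A^T = [[-1, -1], [-3, 2], [3, 2]]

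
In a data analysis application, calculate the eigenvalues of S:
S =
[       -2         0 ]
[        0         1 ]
λ = -2, 1

Solve det(S - λI) = 0. For a 2×2 matrix the characteristic equation is λ² - (trace)λ + det = 0.
trace(S) = a + d = -2 + 1 = -1.
det(S) = a*d - b*c = (-2)*(1) - (0)*(0) = -2 - 0 = -2.
Characteristic equation: λ² - (-1)λ + (-2) = 0.
Discriminant = (-1)² - 4*(-2) = 1 + 8 = 9.
λ = (-1 ± √9) / 2 = (-1 ± 3) / 2 = -2, 1.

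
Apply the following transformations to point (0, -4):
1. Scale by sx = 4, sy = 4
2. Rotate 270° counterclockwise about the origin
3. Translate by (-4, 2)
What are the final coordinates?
(-20, 2)

Step 1: Scale → (0, -16)
Step 2: Rotate 270° → (-16, 0)
Step 3: Translate → (-20, 2)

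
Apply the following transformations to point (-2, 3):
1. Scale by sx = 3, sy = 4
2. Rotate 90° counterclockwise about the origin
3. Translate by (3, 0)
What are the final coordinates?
(-9, -6)

Step 1: Scale → (-6, 12)
Step 2: Rotate 90° → (-12, -6)
Step 3: Translate → (-9, -6)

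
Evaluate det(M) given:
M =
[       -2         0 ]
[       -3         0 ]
det(M) = 0

For a 2×2 matrix [[a, b], [c, d]], det = a*d - b*c.
det(M) = (-2)*(0) - (0)*(-3) = 0 - 0 = 0.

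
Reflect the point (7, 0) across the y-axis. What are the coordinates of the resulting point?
(-7, 0)

Reflection across y-axis: (7, 0) → (-7, 0)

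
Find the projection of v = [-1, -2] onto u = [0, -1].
[0, -2]

The projection of v onto u is proj_u(v) = ((v·u) / (u·u)) · u.
v·u = (-1)*(0) + (-2)*(-1) = 2.
u·u = (0)*(0) + (-1)*(-1) = 1.
coefficient = 2 / 1 = 2.
proj_u(v) = 2 · [0, -1] = [0, -2].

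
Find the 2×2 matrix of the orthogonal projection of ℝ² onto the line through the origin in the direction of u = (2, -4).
[[1/5, -2/5], [-2/5, 4/5]]

The orthogonal projection onto the line spanned by a nonzero vector u = (a, b) has matrix P = (u uᵀ) / (uᵀ u) = (1/(a² + b²)) · [[a², ab], [ab, b²]].
Here u = (2, -4), so a² + b² = 4 + 16 = 20.
P = (1/20) · [[4, -8], [-8, 16]] = [[1/5, -2/5], [-2/5, 4/5]].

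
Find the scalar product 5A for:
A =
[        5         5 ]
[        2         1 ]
5A =
[       25        25 ]
[       10         5 ]

Scalar multiplication is elementwise: (5A)[i][j] = 5 * A[i][j].
  (5A)[0][0] = 5 * (5) = 25
  (5A)[0][1] = 5 * (5) = 25
  (5A)[1][0] = 5 * (2) = 10
  (5A)[1][1] = 5 * (1) = 5
5A =
[       25        25 ]
[       10         5 ]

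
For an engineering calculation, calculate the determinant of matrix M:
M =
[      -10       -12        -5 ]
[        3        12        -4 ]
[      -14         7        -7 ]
det(M) = -1309

Expand along row 0 (cofactor expansion): det(M) = a*(e*i - f*h) - b*(d*i - f*g) + c*(d*h - e*g), where the 3×3 is [[a, b, c], [d, e, f], [g, h, i]].
Minor M_00 = (12)*(-7) - (-4)*(7) = -84 + 28 = -56.
Minor M_01 = (3)*(-7) - (-4)*(-14) = -21 - 56 = -77.
Minor M_02 = (3)*(7) - (12)*(-14) = 21 + 168 = 189.
det(M) = (-10)*(-56) - (-12)*(-77) + (-5)*(189) = 560 - 924 - 945 = -1309.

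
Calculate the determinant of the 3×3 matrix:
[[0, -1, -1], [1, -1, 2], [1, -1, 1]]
-1

Expansion along first row:
det = 0·det([[-1,2],[-1,1]]) - -1·det([[1,2],[1,1]]) + -1·det([[1,-1],[1,-1]])
    = 0·(-1·1 - 2·-1) - -1·(1·1 - 2·1) + -1·(1·-1 - -1·1)
    = 0·1 - -1·-1 + -1·0
    = 0 + -1 + 0 = -1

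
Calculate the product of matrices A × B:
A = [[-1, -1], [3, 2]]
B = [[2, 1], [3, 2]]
[[-5, -3], [12, 7]]

Matrix multiplication:
C[0][0] = -1×2 + -1×3 = -5
C[0][1] = -1×1 + -1×2 = -3
C[1][0] = 3×2 + 2×3 = 12
C[1][1] = 3×1 + 2×2 = 7
Result: [[-5, -3], [12, 7]]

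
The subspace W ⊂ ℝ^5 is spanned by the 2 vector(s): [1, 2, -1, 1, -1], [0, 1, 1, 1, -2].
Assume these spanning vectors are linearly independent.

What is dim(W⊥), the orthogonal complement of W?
dim(W⊥) = 3

For any subspace W of ℝ^n, dim(W) + dim(W⊥) = n (the whole-space dimension).
Here the given 2 vectors are linearly independent, so dim(W) = 2.
Thus dim(W⊥) = n - dim(W) = 5 - 2 = 3.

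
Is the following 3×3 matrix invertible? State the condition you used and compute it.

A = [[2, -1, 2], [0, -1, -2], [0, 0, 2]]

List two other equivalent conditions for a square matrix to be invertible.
Yes, invertible; det(A) = -4 ≠ 0. Equivalent conditions: rank(A) = 3; Ax = 0 has only the trivial solution; 0 is not an eigenvalue; the columns of A are linearly independent.

To check invertibility, compute det(A).
The given matrix is triangular, so det(A) equals the product of its diagonal entries = -4 ≠ 0.
Since det(A) ≠ 0, A is invertible.
Equivalent conditions for a square matrix A to be invertible:
- rank(A) = 3 (full rank).
- The homogeneous system Ax = 0 has only the trivial solution x = 0.
- 0 is not an eigenvalue of A.
- The columns (equivalently rows) of A are linearly independent.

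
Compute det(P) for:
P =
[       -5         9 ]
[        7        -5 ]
det(P) = -38

For a 2×2 matrix [[a, b], [c, d]], det = a*d - b*c.
det(P) = (-5)*(-5) - (9)*(7) = 25 - 63 = -38.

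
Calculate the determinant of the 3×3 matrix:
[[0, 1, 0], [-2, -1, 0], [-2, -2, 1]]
2

Expansion along first row:
det = 0·det([[-1,0],[-2,1]]) - 1·det([[-2,0],[-2,1]]) + 0·det([[-2,-1],[-2,-2]])
    = 0·(-1·1 - 0·-2) - 1·(-2·1 - 0·-2) + 0·(-2·-2 - -1·-2)
    = 0·-1 - 1·-2 + 0·2
    = 0 + 2 + 0 = 2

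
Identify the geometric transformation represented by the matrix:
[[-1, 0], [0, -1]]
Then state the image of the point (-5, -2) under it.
rotation by 180° (or reflection through origin); image of (-5, -2) is (5, 2)

This matches the form [[cos θ, -sin θ], [sin θ, cos θ]] of a rotation matrix; reading off cos θ and sin θ gives the angle.
The matrix [[-1, 0], [0, -1]] represents: rotation by 180° (or reflection through origin).
Applying it to (-5, -2): [-1·-5 + 0·-2, 0·-5 + -1·-2] = (5, 2).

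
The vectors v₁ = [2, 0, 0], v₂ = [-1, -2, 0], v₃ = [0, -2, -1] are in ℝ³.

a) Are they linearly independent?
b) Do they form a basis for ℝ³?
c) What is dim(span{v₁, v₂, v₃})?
Yes independent, yes basis, dim = 3

Stack v₁, v₂, v₃ as rows of a 3×3 matrix.
[[2, 0, 0]; [-1, -2, 0]; [0, -2, -1]] is already lower triangular with nonzero diagonal entries (2, -2, -1), so its determinant is the product of the diagonal entries, det = (2)·(-2)·(-1) = 4 ≠ 0, and the rows are linearly independent.
Three linearly independent vectors in ℝ³ form a basis for ℝ³, so dim(span{v₁,v₂,v₃}) = 3.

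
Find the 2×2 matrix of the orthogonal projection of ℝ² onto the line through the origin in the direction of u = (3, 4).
[[9/25, 12/25], [12/25, 16/25]]

The orthogonal projection onto the line spanned by a nonzero vector u = (a, b) has matrix P = (u uᵀ) / (uᵀ u) = (1/(a² + b²)) · [[a², ab], [ab, b²]].
Here u = (3, 4), so a² + b² = 9 + 16 = 25.
P = (1/25) · [[9, 12], [12, 16]] = [[9/25, 12/25], [12/25, 16/25]].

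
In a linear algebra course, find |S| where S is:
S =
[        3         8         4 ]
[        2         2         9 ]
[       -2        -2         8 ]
det(S) = -170

Expand along row 0 (cofactor expansion): det(S) = a*(e*i - f*h) - b*(d*i - f*g) + c*(d*h - e*g), where the 3×3 is [[a, b, c], [d, e, f], [g, h, i]].
Minor M_00 = (2)*(8) - (9)*(-2) = 16 + 18 = 34.
Minor M_01 = (2)*(8) - (9)*(-2) = 16 + 18 = 34.
Minor M_02 = (2)*(-2) - (2)*(-2) = -4 + 4 = 0.
det(S) = (3)*(34) - (8)*(34) + (4)*(0) = 102 - 272 + 0 = -170.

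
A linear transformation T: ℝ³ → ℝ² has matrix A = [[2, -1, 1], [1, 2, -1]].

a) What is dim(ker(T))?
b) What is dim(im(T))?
dim(ker) = 1, dim(im) = 2

The two rows are not scalar multiples of one another (no single k satisfies row 2 = k × row 1), so they are linearly independent.
Thus rank(A) = 2.
dim(im(T)) = rank(A) = 2.
By the rank-nullity theorem applied to T: ℝ³ → ℝ², rank(A) + nullity(A) = 3 (the domain dimension), so dim(ker(T)) = 3 - 2 = 1.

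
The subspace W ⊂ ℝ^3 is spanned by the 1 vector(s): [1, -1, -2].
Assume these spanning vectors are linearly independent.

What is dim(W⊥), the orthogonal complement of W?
dim(W⊥) = 2

For any subspace W of ℝ^n, dim(W) + dim(W⊥) = n (the whole-space dimension).
Here the given 1 vectors are linearly independent, so dim(W) = 1.
Thus dim(W⊥) = n - dim(W) = 3 - 1 = 2.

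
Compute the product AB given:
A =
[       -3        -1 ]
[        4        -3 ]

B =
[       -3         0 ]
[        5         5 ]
AB =
[        4        -5 ]
[      -27       -15 ]

Matrix multiplication: (AB)[i][j] = sum over k of A[i][k] * B[k][j].
  (AB)[0][0] = (-3)*(-3) + (-1)*(5) = 4
  (AB)[0][1] = (-3)*(0) + (-1)*(5) = -5
  (AB)[1][0] = (4)*(-3) + (-3)*(5) = -27
  (AB)[1][1] = (4)*(0) + (-3)*(5) = -15
AB =
[        4        -5 ]
[      -27       -15 ]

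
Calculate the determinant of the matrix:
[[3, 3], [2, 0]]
-6

For a 2×2 matrix [[a, b], [c, d]], det = ad - bc
det = (3)(0) - (3)(2) = 0 - 6 = -6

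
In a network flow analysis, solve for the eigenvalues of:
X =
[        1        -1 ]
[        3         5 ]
λ = 2, 4

Solve det(X - λI) = 0. For a 2×2 matrix the characteristic equation is λ² - (trace)λ + det = 0.
trace(X) = a + d = 1 + 5 = 6.
det(X) = a*d - b*c = (1)*(5) - (-1)*(3) = 5 + 3 = 8.
Characteristic equation: λ² - (6)λ + (8) = 0.
Discriminant = (6)² - 4*(8) = 36 - 32 = 4.
λ = (6 ± √4) / 2 = (6 ± 2) / 2 = 2, 4.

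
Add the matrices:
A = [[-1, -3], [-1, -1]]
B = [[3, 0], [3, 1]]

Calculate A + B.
[[2, -3], [2, 0]]

Add corresponding elements:
(-1)+(3)=2
(-3)+(0)=-3
(-1)+(3)=2
(-1)+(1)=0
A + B = [[2, -3], [2, 0]]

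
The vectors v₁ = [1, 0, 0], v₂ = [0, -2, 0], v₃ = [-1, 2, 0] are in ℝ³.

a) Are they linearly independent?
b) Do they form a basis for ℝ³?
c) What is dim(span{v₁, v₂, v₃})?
Not independent, not a basis, dim(span) = 2

Check whether v₃ can be written as a linear combination of v₁ and v₂.
v₃ = (-1)·v₁ + (-1)·v₂ = [-1, 2, 0], so the three vectors are linearly dependent.
Thus they do not form a basis for ℝ³, and dim(span{v₁, v₂, v₃}) = 2 (spanned by v₁ and v₂).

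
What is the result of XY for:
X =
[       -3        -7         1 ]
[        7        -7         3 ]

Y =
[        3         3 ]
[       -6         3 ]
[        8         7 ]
XY =
[       41       -23 ]
[       87        21 ]

Matrix multiplication: (XY)[i][j] = sum over k of X[i][k] * Y[k][j].
  (XY)[0][0] = (-3)*(3) + (-7)*(-6) + (1)*(8) = 41
  (XY)[0][1] = (-3)*(3) + (-7)*(3) + (1)*(7) = -23
  (XY)[1][0] = (7)*(3) + (-7)*(-6) + (3)*(8) = 87
  (XY)[1][1] = (7)*(3) + (-7)*(3) + (3)*(7) = 21
XY =
[       41       -23 ]
[       87        21 ]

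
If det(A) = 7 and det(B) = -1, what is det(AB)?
-7

Use the multiplicative property of determinants: det(AB) = det(A)*det(B).
det(AB) = (7)*(-1) = -7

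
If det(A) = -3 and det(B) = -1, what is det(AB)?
3

Use the multiplicative property of determinants: det(AB) = det(A)*det(B).
det(AB) = (-3)*(-1) = 3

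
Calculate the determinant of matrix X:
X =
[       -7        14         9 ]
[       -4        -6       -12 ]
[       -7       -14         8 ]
det(X) = 3262

Expand along row 0 (cofactor expansion): det(X) = a*(e*i - f*h) - b*(d*i - f*g) + c*(d*h - e*g), where the 3×3 is [[a, b, c], [d, e, f], [g, h, i]].
Minor M_00 = (-6)*(8) - (-12)*(-14) = -48 - 168 = -216.
Minor M_01 = (-4)*(8) - (-12)*(-7) = -32 - 84 = -116.
Minor M_02 = (-4)*(-14) - (-6)*(-7) = 56 - 42 = 14.
det(X) = (-7)*(-216) - (14)*(-116) + (9)*(14) = 1512 + 1624 + 126 = 3262.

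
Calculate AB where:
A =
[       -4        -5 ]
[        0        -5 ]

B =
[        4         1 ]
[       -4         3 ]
AB =
[        4       -19 ]
[       20       -15 ]

Matrix multiplication: (AB)[i][j] = sum over k of A[i][k] * B[k][j].
  (AB)[0][0] = (-4)*(4) + (-5)*(-4) = 4
  (AB)[0][1] = (-4)*(1) + (-5)*(3) = -19
  (AB)[1][0] = (0)*(4) + (-5)*(-4) = 20
  (AB)[1][1] = (0)*(1) + (-5)*(3) = -15
AB =
[        4       -19 ]
[       20       -15 ]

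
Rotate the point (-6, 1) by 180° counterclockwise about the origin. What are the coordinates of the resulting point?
(6, -1)

Rotation matrix R(θ) = [[cos θ, -sin θ], [sin θ, cos θ]]; for θ = 180°:
R = [[-1, 0], [0, -1]]
Result: R × [-6, 1]ᵀ = [-1·-6 + (0)·1, 0·-6 + (-1)·1]ᵀ = (6, -1)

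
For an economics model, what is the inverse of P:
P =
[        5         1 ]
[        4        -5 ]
det(P) = -29
P⁻¹ =
[     5/29      1/29 ]
[     4/29     -5/29 ]

For a 2×2 matrix P = [[a, b], [c, d]] with det(P) ≠ 0, P⁻¹ = (1/det(P)) * [[d, -b], [-c, a]].
det(P) = (5)*(-5) - (1)*(4) = -25 - 4 = -29.
P⁻¹ = (1/-29) * [[-5, -1], [-4, 5]].
Dividing each entry by -29 and reducing:
P⁻¹ =
[     5/29      1/29 ]
[     4/29     -5/29 ]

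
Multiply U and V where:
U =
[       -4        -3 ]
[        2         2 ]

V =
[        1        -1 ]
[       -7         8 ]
UV =
[       17       -20 ]
[      -12        14 ]

Matrix multiplication: (UV)[i][j] = sum over k of U[i][k] * V[k][j].
  (UV)[0][0] = (-4)*(1) + (-3)*(-7) = 17
  (UV)[0][1] = (-4)*(-1) + (-3)*(8) = -20
  (UV)[1][0] = (2)*(1) + (2)*(-7) = -12
  (UV)[1][1] = (2)*(-1) + (2)*(8) = 14
UV =
[       17       -20 ]
[      -12        14 ]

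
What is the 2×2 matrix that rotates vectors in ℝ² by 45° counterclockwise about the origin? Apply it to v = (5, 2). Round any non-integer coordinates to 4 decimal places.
R = [[√2/2, -√2/2], [√2/2, √2/2]]; R·v = (2.1213, 4.9497)

A counterclockwise rotation by angle θ in ℝ² has matrix R(θ) = [[cos θ, -sin θ], [sin θ, cos θ]].
For θ = 45°: cos θ = √2/2, sin θ = √2/2.
R(45°) = [[√2/2, -√2/2], [√2/2, √2/2]].
R·v = [√2/2·5 + (-√2/2)·2, √2/2·5 + √2/2·2] = (2.1213, 4.9497).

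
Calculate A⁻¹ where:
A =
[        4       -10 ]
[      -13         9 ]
det(A) = -94
A⁻¹ =
[    -9/94     -5/47 ]
[   -13/94     -2/47 ]

For a 2×2 matrix A = [[a, b], [c, d]] with det(A) ≠ 0, A⁻¹ = (1/det(A)) * [[d, -b], [-c, a]].
det(A) = (4)*(9) - (-10)*(-13) = 36 - 130 = -94.
A⁻¹ = (1/-94) * [[9, 10], [13, 4]].
Dividing each entry by -94 and reducing:
A⁻¹ =
[    -9/94     -5/47 ]
[   -13/94     -2/47 ]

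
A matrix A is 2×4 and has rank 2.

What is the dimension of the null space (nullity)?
2

The rank-nullity theorem for an m×n matrix states:
rank(A) + nullity(A) = n (the number of columns).
Here n = 4 and rank(A) = 2, so nullity(A) = 4 - 2 = 2.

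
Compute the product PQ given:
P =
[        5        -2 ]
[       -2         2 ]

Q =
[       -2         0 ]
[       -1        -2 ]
PQ =
[       -8         4 ]
[        2        -4 ]

Matrix multiplication: (PQ)[i][j] = sum over k of P[i][k] * Q[k][j].
  (PQ)[0][0] = (5)*(-2) + (-2)*(-1) = -8
  (PQ)[0][1] = (5)*(0) + (-2)*(-2) = 4
  (PQ)[1][0] = (-2)*(-2) + (2)*(-1) = 2
  (PQ)[1][1] = (-2)*(0) + (2)*(-2) = -4
PQ =
[       -8         4 ]
[        2        -4 ]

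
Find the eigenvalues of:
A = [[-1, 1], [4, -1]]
λ = -3, 1

Solve det(A - λI) = 0. For a 2×2 matrix this is λ² - (trace)λ + det = 0.
trace(A) = -1 - 1 = -2.
det(A) = (-1)*(-1) - (1)*(4) = 1 - 4 = -3.
Characteristic equation: λ² - (-2)λ + (-3) = 0.
Discriminant: (-2)² - 4*(-3) = 4 + 12 = 16.
Roots: λ = (-2 ± √16) / 2 = -3, 1.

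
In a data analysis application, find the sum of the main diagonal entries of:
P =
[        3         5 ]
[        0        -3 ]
tr(P) = 3 - 3 = 0

The trace of a square matrix is the sum of its diagonal entries.
Diagonal entries of P: P[0][0] = 3, P[1][1] = -3.
tr(P) = 3 - 3 = 0.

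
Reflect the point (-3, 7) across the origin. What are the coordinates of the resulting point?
(3, -7)

Reflection across origin: (-3, 7) → (3, -7)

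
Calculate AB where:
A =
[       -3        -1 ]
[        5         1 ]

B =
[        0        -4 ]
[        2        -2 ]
AB =
[       -2        14 ]
[        2       -22 ]

Matrix multiplication: (AB)[i][j] = sum over k of A[i][k] * B[k][j].
  (AB)[0][0] = (-3)*(0) + (-1)*(2) = -2
  (AB)[0][1] = (-3)*(-4) + (-1)*(-2) = 14
  (AB)[1][0] = (5)*(0) + (1)*(2) = 2
  (AB)[1][1] = (5)*(-4) + (1)*(-2) = -22
AB =
[       -2        14 ]
[        2       -22 ]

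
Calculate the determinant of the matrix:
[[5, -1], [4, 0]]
4

For a 2×2 matrix [[a, b], [c, d]], det = ad - bc
det = (5)(0) - (-1)(4) = 0 - -4 = 4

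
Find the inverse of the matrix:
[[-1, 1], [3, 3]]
[[-1/2, 1/6], [1/2, 1/6]]

For [[a,b],[c,d]], inverse = (1/det)·[[d,-b],[-c,a]]
det = -1·3 - 1·3 = -6
Inverse = (1/-6)·[[3, -1], [-3, -1]]
        = [[-1/2, 1/6], [1/2, 1/6]]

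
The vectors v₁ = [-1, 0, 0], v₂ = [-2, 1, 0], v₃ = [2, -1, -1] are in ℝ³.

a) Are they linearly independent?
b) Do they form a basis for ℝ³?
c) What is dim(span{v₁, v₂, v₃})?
Yes independent, yes basis, dim = 3

Stack v₁, v₂, v₃ as rows of a 3×3 matrix.
[[-1, 0, 0]; [-2, 1, 0]; [2, -1, -1]] is already lower triangular with nonzero diagonal entries (-1, 1, -1), so its determinant is the product of the diagonal entries, det = (-1)·(1)·(-1) = 1 ≠ 0, and the rows are linearly independent.
Three linearly independent vectors in ℝ³ form a basis for ℝ³, so dim(span{v₁,v₂,v₃}) = 3.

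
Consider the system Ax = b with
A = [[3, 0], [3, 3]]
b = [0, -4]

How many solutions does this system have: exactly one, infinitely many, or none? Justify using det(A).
Exactly one solution

Compute det(A) = (3)*(3) - (0)*(3) = 9.
Because det(A) ≠ 0, A is invertible and Ax = b has a unique solution for every b (here x = A⁻¹ b).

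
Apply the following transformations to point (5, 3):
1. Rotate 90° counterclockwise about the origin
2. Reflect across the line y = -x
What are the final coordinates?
(-5, 3)

Step 1: Rotate 90° → (-3, 5)
Step 2: Reflect across the line y = -x → (-5, 3)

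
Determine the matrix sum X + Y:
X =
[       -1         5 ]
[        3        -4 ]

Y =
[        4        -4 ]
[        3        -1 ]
X + Y =
[        3         1 ]
[        6        -5 ]

Matrix addition is elementwise: (X+Y)[i][j] = X[i][j] + Y[i][j].
  (X+Y)[0][0] = (-1) + (4) = 3
  (X+Y)[0][1] = (5) + (-4) = 1
  (X+Y)[1][0] = (3) + (3) = 6
  (X+Y)[1][1] = (-4) + (-1) = -5
X + Y =
[        3         1 ]
[        6        -5 ]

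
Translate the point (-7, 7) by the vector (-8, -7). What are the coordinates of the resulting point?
(-15, 0)

Translation by (-8, -7):
x' = -7 + -8 = -15
y' = 7 + -7 = 0
Homogeneous matrix: [[1, 0, -8], [0, 1, -7], [0, 0, 1]]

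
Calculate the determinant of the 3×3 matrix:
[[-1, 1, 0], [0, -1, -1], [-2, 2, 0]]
0

Expansion along first row:
det = -1·det([[-1,-1],[2,0]]) - 1·det([[0,-1],[-2,0]]) + 0·det([[0,-1],[-2,2]])
    = -1·(-1·0 - -1·2) - 1·(0·0 - -1·-2) + 0·(0·2 - -1·-2)
    = -1·2 - 1·-2 + 0·-2
    = -2 + 2 + 0 = 0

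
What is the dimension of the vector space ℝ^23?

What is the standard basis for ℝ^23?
Dimension = 23; standard basis = {e_1, e_2, e_3, …, e_23}

ℝ^23 is the space of 23-tuples of real numbers; its dimension is 23.
The standard basis consists of 23 vectors: e_1, e_2, e_3, …, e_23, where e_i is the vector with 1 in position i and 0 elsewhere.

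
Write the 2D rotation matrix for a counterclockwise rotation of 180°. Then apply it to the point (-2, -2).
R = [[-1, 0], [0, -1]]; R·(-2, -2) = (2, 2)

Rotation matrix formula: R(θ) = [[cos θ, -sin θ], [sin θ, cos θ]]
For θ = 180°:
cos(180°) = -1
sin(180°) = 0
R = [[-1, 0], [0, -1]]
Apply to (-2, -2): [-1·-2 + (0)·-2, 0·-2 + -1·-2] = (2, 2)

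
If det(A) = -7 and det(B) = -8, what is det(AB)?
56

Use the multiplicative property of determinants: det(AB) = det(A)*det(B).
det(AB) = (-7)*(-8) = 56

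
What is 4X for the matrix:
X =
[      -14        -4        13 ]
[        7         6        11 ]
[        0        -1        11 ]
4X =
[      -56       -16        52 ]
[       28        24        44 ]
[        0        -4        44 ]

Scalar multiplication is elementwise: (4X)[i][j] = 4 * X[i][j].
  (4X)[0][0] = 4 * (-14) = -56
  (4X)[0][1] = 4 * (-4) = -16
  (4X)[0][2] = 4 * (13) = 52
  (4X)[1][0] = 4 * (7) = 28
  (4X)[1][1] = 4 * (6) = 24
  (4X)[1][2] = 4 * (11) = 44
  (4X)[2][0] = 4 * (0) = 0
  (4X)[2][1] = 4 * (-1) = -4
  (4X)[2][2] = 4 * (11) = 44
4X =
[      -56       -16        52 ]
[       28        24        44 ]
[        0        -4        44 ]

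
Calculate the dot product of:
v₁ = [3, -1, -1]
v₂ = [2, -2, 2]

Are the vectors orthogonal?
6, No

The dot product is the sum of products of corresponding components.
v₁·v₂ = (3)*(2) + (-1)*(-2) + (-1)*(2) = 6 + 2 - 2 = 6.
Two vectors are orthogonal iff their dot product is 0; here the dot product is 6, so the vectors are not orthogonal.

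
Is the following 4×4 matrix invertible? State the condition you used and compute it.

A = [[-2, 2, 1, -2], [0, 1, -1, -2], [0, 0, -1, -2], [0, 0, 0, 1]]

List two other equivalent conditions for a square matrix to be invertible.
Yes, invertible; det(A) = 2 ≠ 0. Equivalent conditions: rank(A) = 4; Ax = 0 has only the trivial solution; 0 is not an eigenvalue; the columns of A are linearly independent.

To check invertibility, compute det(A).
The given matrix is triangular, so det(A) equals the product of its diagonal entries = 2 ≠ 0.
Since det(A) ≠ 0, A is invertible.
Equivalent conditions for a square matrix A to be invertible:
- rank(A) = 4 (full rank).
- The homogeneous system Ax = 0 has only the trivial solution x = 0.
- 0 is not an eigenvalue of A.
- The columns (equivalently rows) of A are linearly independent.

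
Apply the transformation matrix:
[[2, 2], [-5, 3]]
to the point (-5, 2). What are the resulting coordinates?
(-6, 31)

Matrix multiplication:
[[2, 2], [-5, 3]] × [-5, 2]ᵀ
= [2×-5 + 2×2, -5×-5 + 3×2]ᵀ
= [-6.0000, 31.0000]ᵀ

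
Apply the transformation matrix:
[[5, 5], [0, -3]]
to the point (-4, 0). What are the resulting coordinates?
(-20, 0)

Matrix multiplication:
[[5, 5], [0, -3]] × [-4, 0]ᵀ
= [5×-4 + 5×0, 0×-4 + -3×0]ᵀ
= [-20.0000, 0.0000]ᵀ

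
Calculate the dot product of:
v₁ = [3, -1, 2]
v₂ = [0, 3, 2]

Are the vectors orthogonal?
1, No

The dot product is the sum of products of corresponding components.
v₁·v₂ = (3)*(0) + (-1)*(3) + (2)*(2) = 0 - 3 + 4 = 1.
Two vectors are orthogonal iff their dot product is 0; here the dot product is 1, so the vectors are not orthogonal.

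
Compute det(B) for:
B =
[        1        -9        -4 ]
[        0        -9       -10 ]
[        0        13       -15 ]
det(B) = 265

Expand along row 0 (cofactor expansion): det(B) = a*(e*i - f*h) - b*(d*i - f*g) + c*(d*h - e*g), where the 3×3 is [[a, b, c], [d, e, f], [g, h, i]].
Minor M_00 = (-9)*(-15) - (-10)*(13) = 135 + 130 = 265.
Minor M_01 = (0)*(-15) - (-10)*(0) = 0 - 0 = 0.
Minor M_02 = (0)*(13) - (-9)*(0) = 0 - 0 = 0.
det(B) = (1)*(265) - (-9)*(0) + (-4)*(0) = 265 + 0 + 0 = 265.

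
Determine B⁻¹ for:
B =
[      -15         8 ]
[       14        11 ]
det(B) = -277
B⁻¹ =
[  -11/277     8/277 ]
[   14/277    15/277 ]

For a 2×2 matrix B = [[a, b], [c, d]] with det(B) ≠ 0, B⁻¹ = (1/det(B)) * [[d, -b], [-c, a]].
det(B) = (-15)*(11) - (8)*(14) = -165 - 112 = -277.
B⁻¹ = (1/-277) * [[11, -8], [-14, -15]].
Dividing each entry by -277 and reducing:
B⁻¹ =
[  -11/277     8/277 ]
[   14/277    15/277 ]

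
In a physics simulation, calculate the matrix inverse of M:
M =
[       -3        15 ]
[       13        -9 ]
det(M) = -168
M⁻¹ =
[     3/56      5/56 ]
[   13/168      1/56 ]

For a 2×2 matrix M = [[a, b], [c, d]] with det(M) ≠ 0, M⁻¹ = (1/det(M)) * [[d, -b], [-c, a]].
det(M) = (-3)*(-9) - (15)*(13) = 27 - 195 = -168.
M⁻¹ = (1/-168) * [[-9, -15], [-13, -3]].
Dividing each entry by -168 and reducing:
M⁻¹ =
[     3/56      5/56 ]
[   13/168      1/56 ]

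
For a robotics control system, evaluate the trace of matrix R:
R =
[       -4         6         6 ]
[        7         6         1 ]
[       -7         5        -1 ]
tr(R) = -4 + 6 - 1 = 1

The trace of a square matrix is the sum of its diagonal entries.
Diagonal entries of R: R[0][0] = -4, R[1][1] = 6, R[2][2] = -1.
tr(R) = -4 + 6 - 1 = 1.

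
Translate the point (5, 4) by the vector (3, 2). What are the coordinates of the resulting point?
(8, 6)

Translation by (3, 2):
x' = 5 + 3 = 8
y' = 4 + 2 = 6
Homogeneous matrix: [[1, 0, 3], [0, 1, 2], [0, 0, 1]]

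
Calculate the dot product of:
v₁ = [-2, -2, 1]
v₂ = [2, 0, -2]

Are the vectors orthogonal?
-6, No

The dot product is the sum of products of corresponding components.
v₁·v₂ = (-2)*(2) + (-2)*(0) + (1)*(-2) = -4 + 0 - 2 = -6.
Two vectors are orthogonal iff their dot product is 0; here the dot product is -6, so the vectors are not orthogonal.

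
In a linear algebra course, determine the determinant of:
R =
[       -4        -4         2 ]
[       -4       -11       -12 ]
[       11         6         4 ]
det(R) = 546

Expand along row 0 (cofactor expansion): det(R) = a*(e*i - f*h) - b*(d*i - f*g) + c*(d*h - e*g), where the 3×3 is [[a, b, c], [d, e, f], [g, h, i]].
Minor M_00 = (-11)*(4) - (-12)*(6) = -44 + 72 = 28.
Minor M_01 = (-4)*(4) - (-12)*(11) = -16 + 132 = 116.
Minor M_02 = (-4)*(6) - (-11)*(11) = -24 + 121 = 97.
det(R) = (-4)*(28) - (-4)*(116) + (2)*(97) = -112 + 464 + 194 = 546.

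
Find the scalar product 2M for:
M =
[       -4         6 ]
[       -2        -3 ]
2M =
[       -8        12 ]
[       -4        -6 ]

Scalar multiplication is elementwise: (2M)[i][j] = 2 * M[i][j].
  (2M)[0][0] = 2 * (-4) = -8
  (2M)[0][1] = 2 * (6) = 12
  (2M)[1][0] = 2 * (-2) = -4
  (2M)[1][1] = 2 * (-3) = -6
2M =
[       -8        12 ]
[       -4        -6 ]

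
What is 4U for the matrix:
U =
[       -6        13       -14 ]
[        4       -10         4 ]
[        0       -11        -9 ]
4U =
[      -24        52       -56 ]
[       16       -40        16 ]
[        0       -44       -36 ]

Scalar multiplication is elementwise: (4U)[i][j] = 4 * U[i][j].
  (4U)[0][0] = 4 * (-6) = -24
  (4U)[0][1] = 4 * (13) = 52
  (4U)[0][2] = 4 * (-14) = -56
  (4U)[1][0] = 4 * (4) = 16
  (4U)[1][1] = 4 * (-10) = -40
  (4U)[1][2] = 4 * (4) = 16
  (4U)[2][0] = 4 * (0) = 0
  (4U)[2][1] = 4 * (-11) = -44
  (4U)[2][2] = 4 * (-9) = -36
4U =
[      -24        52       -56 ]
[       16       -40        16 ]
[        0       -44       -36 ]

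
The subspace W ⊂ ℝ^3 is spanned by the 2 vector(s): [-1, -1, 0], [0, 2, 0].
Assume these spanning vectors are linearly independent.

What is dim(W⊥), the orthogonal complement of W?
dim(W⊥) = 1

For any subspace W of ℝ^n, dim(W) + dim(W⊥) = n (the whole-space dimension).
Here the given 2 vectors are linearly independent, so dim(W) = 2.
Thus dim(W⊥) = n - dim(W) = 3 - 2 = 1.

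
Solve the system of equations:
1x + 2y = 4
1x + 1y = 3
x = 2, y = 1

Use elimination (row reduction):
Equation 1: 1x + 2y = 4.
Equation 2: 1x + 1y = 3.
Multiply Eq1 by 1 and Eq2 by 1: 1x + 2y = 4;  1x + 1y = 3.
Subtract: (-1)y = -1, so y = 1.
Back-substitute into Eq1: 1x + 2*(1) = 4, so x = 2.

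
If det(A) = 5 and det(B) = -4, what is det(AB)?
-20

Use the multiplicative property of determinants: det(AB) = det(A)*det(B).
det(AB) = (5)*(-4) = -20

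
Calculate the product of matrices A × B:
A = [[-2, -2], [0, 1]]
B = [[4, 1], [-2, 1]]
[[-4, -4], [-2, 1]]

Matrix multiplication:
C[0][0] = -2×4 + -2×-2 = -4
C[0][1] = -2×1 + -2×1 = -4
C[1][0] = 0×4 + 1×-2 = -2
C[1][1] = 0×1 + 1×1 = 1
Result: [[-4, -4], [-2, 1]]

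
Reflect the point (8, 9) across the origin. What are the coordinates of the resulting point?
(-8, -9)

Reflection across origin: (8, 9) → (-8, -9)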